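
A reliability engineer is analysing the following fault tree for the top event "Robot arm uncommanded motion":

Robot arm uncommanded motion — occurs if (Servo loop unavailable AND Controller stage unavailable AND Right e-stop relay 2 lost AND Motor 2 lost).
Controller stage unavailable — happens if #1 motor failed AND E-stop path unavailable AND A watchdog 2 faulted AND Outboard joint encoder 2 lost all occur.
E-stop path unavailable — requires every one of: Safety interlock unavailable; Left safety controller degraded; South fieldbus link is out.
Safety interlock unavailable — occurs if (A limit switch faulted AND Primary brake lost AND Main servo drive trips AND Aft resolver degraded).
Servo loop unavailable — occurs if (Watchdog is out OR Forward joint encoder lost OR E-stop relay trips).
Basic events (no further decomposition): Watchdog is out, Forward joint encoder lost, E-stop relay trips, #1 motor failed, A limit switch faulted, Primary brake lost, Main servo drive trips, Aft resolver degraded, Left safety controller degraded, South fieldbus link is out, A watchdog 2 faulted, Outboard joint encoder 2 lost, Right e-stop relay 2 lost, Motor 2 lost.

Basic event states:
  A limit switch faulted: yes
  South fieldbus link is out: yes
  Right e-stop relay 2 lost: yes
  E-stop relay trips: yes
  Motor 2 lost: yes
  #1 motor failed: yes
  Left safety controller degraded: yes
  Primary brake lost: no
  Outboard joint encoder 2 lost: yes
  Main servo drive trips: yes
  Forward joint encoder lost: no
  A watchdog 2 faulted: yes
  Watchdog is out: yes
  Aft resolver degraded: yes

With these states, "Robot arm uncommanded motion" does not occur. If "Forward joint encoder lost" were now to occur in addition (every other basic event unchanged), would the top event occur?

No

Counterfactual: set "Forward joint encoder lost" to occurred.
Servo loop unavailable [OR]: Watchdog is out=occurs, Forward joint encoder lost=occurs, E-stop relay trips=occurs → at least one input occurs → occurs.
Safety interlock unavailable [AND]: A limit switch faulted=occurs, Primary brake lost=not, Main servo drive trips=occurs, Aft resolver degraded=occurs → not all inputs occur → does not occur.
E-stop path unavailable [AND]: Safety interlock unavailable=not, Left safety controller degraded=occurs, South fieldbus link is out=occurs → not all inputs occur → does not occur.
Controller stage unavailable [AND]: #1 motor failed=occurs, E-stop path unavailable=not, A watchdog 2 faulted=occurs, Outboard joint encoder 2 lost=occurs → not all inputs occur → does not occur.
Robot arm uncommanded motion [AND]: Servo loop unavailable=occurs, Controller stage unavailable=not, Right e-stop relay 2 lost=occurs, Motor 2 lost=occurs → not all inputs occur → does not occur.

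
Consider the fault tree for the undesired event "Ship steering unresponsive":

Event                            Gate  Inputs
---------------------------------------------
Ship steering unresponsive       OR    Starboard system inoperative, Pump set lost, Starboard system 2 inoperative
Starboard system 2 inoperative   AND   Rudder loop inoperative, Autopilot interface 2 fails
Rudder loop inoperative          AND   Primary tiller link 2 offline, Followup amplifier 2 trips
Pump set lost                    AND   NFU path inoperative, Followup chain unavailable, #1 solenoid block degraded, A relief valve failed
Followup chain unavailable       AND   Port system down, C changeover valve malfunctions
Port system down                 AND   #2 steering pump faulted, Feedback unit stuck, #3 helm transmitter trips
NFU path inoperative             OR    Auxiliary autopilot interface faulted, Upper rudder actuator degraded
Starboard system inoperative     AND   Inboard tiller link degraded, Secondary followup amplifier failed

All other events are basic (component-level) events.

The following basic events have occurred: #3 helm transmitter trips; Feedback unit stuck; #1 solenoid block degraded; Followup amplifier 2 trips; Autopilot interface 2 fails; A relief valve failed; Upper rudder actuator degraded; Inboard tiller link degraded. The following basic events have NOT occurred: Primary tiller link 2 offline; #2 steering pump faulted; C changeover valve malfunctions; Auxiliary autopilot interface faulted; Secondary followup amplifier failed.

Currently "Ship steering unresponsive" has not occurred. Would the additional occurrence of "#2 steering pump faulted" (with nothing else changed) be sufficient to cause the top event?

Counterfactual: set "#2 steering pump faulted" to occurred.
Starboard system inoperative [AND]: Inboard tiller link degraded=occurs, Secondary followup amplifier failed=not → not all inputs occur → does not occur.
NFU path inoperative [OR]: Auxiliary autopilot interface faulted=not, Upper rudder actuator degraded=occurs → at least one input occurs → occurs.
Port system down [AND]: #2 steering pump faulted=occurs, Feedback unit stuck=occurs, #3 helm transmitter trips=occurs → all inputs occur → occurs.
Followup chain unavailable [AND]: Port system down=occurs, C changeover valve malfunctions=not → not all inputs occur → does not occur.
Pump set lost [AND]: NFU path inoperative=occurs, Followup chain unavailable=not, #1 solenoid block degraded=occurs, A relief valve failed=occurs → not all inputs occur → does not occur.
Rudder loop inoperative [AND]: Primary tiller link 2 offline=not, Followup amplifier 2 trips=occurs → not all inputs occur → does not occur.
Starboard system 2 inoperative [AND]: Rudder loop inoperative=not, Autopilot interface 2 fails=occurs → not all inputs occur → does not occur.
Ship steering unresponsive [OR]: Starboard system inoperative=not, Pump set lost=not, Starboard system 2 inoperative=not → no input occurs → does not occur.

No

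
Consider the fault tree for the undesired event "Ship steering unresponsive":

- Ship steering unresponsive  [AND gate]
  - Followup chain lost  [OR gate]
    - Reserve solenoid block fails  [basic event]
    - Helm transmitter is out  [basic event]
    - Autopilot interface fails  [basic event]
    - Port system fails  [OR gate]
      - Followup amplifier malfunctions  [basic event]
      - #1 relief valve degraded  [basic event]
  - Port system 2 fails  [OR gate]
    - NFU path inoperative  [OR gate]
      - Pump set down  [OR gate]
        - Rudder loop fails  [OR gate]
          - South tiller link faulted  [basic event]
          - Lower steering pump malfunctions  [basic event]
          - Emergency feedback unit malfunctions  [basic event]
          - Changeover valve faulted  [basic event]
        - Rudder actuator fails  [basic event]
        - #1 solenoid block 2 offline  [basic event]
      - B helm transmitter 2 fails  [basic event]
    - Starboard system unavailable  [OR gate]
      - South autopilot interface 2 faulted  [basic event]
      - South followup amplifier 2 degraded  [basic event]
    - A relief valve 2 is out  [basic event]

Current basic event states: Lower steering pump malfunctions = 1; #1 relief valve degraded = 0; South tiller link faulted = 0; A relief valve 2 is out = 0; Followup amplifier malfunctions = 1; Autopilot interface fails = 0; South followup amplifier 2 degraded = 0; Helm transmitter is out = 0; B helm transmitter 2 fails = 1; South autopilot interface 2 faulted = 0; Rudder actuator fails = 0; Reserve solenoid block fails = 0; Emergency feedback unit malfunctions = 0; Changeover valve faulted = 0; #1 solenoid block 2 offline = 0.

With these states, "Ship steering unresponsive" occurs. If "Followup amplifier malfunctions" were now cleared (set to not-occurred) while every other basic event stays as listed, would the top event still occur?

No

Counterfactual: set "Followup amplifier malfunctions" to not occurred.
Port system fails [OR]: Followup amplifier malfunctions=not, #1 relief valve degraded=not → no input occurs → does not occur.
Followup chain lost [OR]: Reserve solenoid block fails=not, Helm transmitter is out=not, Autopilot interface fails=not, Port system fails=not → no input occurs → does not occur.
Rudder loop fails [OR]: South tiller link faulted=not, Lower steering pump malfunctions=occurs, Emergency feedback unit malfunctions=not, Changeover valve faulted=not → at least one input occurs → occurs.
Pump set down [OR]: Rudder loop fails=occurs, Rudder actuator fails=not, #1 solenoid block 2 offline=not → at least one input occurs → occurs.
NFU path inoperative [OR]: Pump set down=occurs, B helm transmitter 2 fails=occurs → at least one input occurs → occurs.
Starboard system unavailable [OR]: South autopilot interface 2 faulted=not, South followup amplifier 2 degraded=not → no input occurs → does not occur.
Port system 2 fails [OR]: NFU path inoperative=occurs, Starboard system unavailable=not, A relief valve 2 is out=not → at least one input occurs → occurs.
Ship steering unresponsive [AND]: Followup chain lost=not, Port system 2 fails=occurs → not all inputs occur → does not occur.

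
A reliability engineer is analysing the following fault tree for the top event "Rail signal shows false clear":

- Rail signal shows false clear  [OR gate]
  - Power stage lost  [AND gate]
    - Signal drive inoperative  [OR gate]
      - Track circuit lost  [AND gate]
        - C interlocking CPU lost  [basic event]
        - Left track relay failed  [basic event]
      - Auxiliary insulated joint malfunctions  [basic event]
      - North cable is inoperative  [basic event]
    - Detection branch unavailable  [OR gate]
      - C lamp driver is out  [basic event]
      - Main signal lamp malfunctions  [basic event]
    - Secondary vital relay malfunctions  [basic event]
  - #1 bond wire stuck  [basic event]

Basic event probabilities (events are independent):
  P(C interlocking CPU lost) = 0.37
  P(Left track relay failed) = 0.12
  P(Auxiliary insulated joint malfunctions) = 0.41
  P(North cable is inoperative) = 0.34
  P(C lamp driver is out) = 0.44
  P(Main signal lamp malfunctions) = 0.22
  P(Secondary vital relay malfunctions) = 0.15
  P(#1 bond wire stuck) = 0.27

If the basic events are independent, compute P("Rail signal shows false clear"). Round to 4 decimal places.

P(Track circuit lost) [AND] = 0.37 × 0.12 = 0.044400
P(Signal drive inoperative) [OR] = 1 − (1−0.044400) × (1−0.41) × (1−0.34) = 0.627889
P(Detection branch unavailable) [OR] = 1 − (1−0.44) × (1−0.22) = 0.563200
P(Power stage lost) [AND] = 0.627889 × 0.563200 × 0.15 = 0.053044
P(Rail signal shows false clear) [OR] = 1 − (1−0.053044) × (1−0.27) = 0.308722
Rounded to 4 decimal places: P(Rail signal shows false clear) ≈ 0.3087.

0.3087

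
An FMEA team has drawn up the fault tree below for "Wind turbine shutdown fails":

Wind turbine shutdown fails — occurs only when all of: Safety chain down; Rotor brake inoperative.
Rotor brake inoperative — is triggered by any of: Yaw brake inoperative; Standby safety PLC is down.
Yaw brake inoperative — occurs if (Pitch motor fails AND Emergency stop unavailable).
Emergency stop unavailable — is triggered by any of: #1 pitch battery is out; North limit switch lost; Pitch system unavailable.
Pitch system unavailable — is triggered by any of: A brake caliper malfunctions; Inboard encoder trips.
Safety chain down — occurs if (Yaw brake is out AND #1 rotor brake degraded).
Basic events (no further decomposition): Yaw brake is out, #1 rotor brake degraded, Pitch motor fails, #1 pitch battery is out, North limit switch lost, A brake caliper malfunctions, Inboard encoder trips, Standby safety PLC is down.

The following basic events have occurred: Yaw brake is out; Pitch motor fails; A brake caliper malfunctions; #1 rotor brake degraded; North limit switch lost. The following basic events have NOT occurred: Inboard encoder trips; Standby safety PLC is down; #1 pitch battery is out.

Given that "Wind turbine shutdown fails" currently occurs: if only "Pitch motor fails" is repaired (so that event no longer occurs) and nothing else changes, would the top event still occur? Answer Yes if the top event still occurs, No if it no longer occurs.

No

Counterfactual: set "Pitch motor fails" to not occurred.
Safety chain down [AND]: Yaw brake is out=occurs, #1 rotor brake degraded=occurs → all inputs occur → occurs.
Pitch system unavailable [OR]: A brake caliper malfunctions=occurs, Inboard encoder trips=not → at least one input occurs → occurs.
Emergency stop unavailable [OR]: #1 pitch battery is out=not, North limit switch lost=occurs, Pitch system unavailable=occurs → at least one input occurs → occurs.
Yaw brake inoperative [AND]: Pitch motor fails=not, Emergency stop unavailable=occurs → not all inputs occur → does not occur.
Rotor brake inoperative [OR]: Yaw brake inoperative=not, Standby safety PLC is down=not → no input occurs → does not occur.
Wind turbine shutdown fails [AND]: Safety chain down=occurs, Rotor brake inoperative=not → not all inputs occur → does not occur.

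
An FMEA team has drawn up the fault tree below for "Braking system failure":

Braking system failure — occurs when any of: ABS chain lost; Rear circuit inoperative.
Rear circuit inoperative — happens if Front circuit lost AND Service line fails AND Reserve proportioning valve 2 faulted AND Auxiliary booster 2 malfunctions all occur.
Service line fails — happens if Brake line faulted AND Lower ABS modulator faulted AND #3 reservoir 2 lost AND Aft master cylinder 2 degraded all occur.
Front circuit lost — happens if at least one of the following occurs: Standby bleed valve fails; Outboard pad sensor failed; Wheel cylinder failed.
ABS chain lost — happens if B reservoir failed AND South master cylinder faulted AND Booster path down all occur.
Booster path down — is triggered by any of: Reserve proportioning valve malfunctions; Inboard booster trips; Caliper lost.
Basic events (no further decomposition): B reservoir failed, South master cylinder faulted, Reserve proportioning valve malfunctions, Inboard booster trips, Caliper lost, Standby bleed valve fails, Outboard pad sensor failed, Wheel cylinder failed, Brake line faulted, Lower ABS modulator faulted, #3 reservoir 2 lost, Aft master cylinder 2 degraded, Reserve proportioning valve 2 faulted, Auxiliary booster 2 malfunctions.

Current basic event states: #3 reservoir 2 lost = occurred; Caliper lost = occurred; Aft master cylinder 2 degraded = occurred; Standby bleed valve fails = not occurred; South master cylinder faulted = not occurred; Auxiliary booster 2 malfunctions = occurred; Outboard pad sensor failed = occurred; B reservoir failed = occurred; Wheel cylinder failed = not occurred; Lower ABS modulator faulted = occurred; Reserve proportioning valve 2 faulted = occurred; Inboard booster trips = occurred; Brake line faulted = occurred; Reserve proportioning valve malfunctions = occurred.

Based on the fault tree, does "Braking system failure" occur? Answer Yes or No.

Yes

Booster path down [OR]: Reserve proportioning valve malfunctions=occurs, Inboard booster trips=occurs, Caliper lost=occurs → at least one input occurs → occurs.
ABS chain lost [AND]: B reservoir failed=occurs, South master cylinder faulted=not, Booster path down=occurs → not all inputs occur → does not occur.
Front circuit lost [OR]: Standby bleed valve fails=not, Outboard pad sensor failed=occurs, Wheel cylinder failed=not → at least one input occurs → occurs.
Service line fails [AND]: Brake line faulted=occurs, Lower ABS modulator faulted=occurs, #3 reservoir 2 lost=occurs, Aft master cylinder 2 degraded=occurs → all inputs occur → occurs.
Rear circuit inoperative [AND]: Front circuit lost=occurs, Service line fails=occurs, Reserve proportioning valve 2 faulted=occurs, Auxiliary booster 2 malfunctions=occurs → all inputs occur → occurs.
Braking system failure [OR]: ABS chain lost=not, Rear circuit inoperative=occurs → at least one input occurs → occurs.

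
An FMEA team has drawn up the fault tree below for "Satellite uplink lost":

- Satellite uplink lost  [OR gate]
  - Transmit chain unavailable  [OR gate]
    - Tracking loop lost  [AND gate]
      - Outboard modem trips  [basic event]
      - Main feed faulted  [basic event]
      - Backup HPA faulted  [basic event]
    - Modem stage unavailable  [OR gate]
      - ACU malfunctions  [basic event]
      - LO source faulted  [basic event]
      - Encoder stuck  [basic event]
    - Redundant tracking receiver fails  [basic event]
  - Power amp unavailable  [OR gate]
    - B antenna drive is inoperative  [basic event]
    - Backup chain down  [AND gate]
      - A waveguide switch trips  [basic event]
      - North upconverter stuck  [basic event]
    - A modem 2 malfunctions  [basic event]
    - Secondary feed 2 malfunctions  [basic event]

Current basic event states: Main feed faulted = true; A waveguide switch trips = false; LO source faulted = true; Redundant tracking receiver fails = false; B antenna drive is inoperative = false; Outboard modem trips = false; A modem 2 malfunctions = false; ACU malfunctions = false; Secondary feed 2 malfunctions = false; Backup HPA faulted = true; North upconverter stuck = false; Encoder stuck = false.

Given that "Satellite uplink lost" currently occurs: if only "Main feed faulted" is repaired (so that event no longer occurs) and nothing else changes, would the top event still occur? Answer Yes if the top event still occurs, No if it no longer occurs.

Yes

Counterfactual: set "Main feed faulted" to not occurred.
Tracking loop lost [AND]: Outboard modem trips=not, Main feed faulted=not, Backup HPA faulted=occurs → not all inputs occur → does not occur.
Modem stage unavailable [OR]: ACU malfunctions=not, LO source faulted=occurs, Encoder stuck=not → at least one input occurs → occurs.
Transmit chain unavailable [OR]: Tracking loop lost=not, Modem stage unavailable=occurs, Redundant tracking receiver fails=not → at least one input occurs → occurs.
Backup chain down [AND]: A waveguide switch trips=not, North upconverter stuck=not → not all inputs occur → does not occur.
Power amp unavailable [OR]: B antenna drive is inoperative=not, Backup chain down=not, A modem 2 malfunctions=not, Secondary feed 2 malfunctions=not → no input occurs → does not occur.
Satellite uplink lost [OR]: Transmit chain unavailable=occurs, Power amp unavailable=not → at least one input occurs → occurs.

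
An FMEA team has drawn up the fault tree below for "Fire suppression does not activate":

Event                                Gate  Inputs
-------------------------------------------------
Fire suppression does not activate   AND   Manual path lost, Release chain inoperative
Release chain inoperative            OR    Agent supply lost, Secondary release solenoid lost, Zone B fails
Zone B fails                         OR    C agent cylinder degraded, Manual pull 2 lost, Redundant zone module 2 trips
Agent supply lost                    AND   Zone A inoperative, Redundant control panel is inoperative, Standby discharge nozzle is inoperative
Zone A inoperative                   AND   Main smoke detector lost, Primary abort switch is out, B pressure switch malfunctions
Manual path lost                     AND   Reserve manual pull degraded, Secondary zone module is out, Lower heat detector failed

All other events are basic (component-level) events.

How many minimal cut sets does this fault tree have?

5

Manual path lost [AND]: one cut set from each child combined → 1 × 1 × 1 = 1 cut set(s).
Zone A inoperative [AND]: one cut set from each child combined → 1 × 1 × 1 = 1 cut set(s).
Agent supply lost [AND]: one cut set from each child combined → 1 × 1 × 1 = 1 cut set(s).
Zone B fails [OR]: union of children's cut sets → 3 cut set(s).
Release chain inoperative [OR]: union of children's cut sets → 5 cut set(s).
Fire suppression does not activate [AND]: one cut set from each child combined → 1 × 5 = 5 cut set(s).
Minimal cut sets: {B pressure switch malfunctions, Lower heat detector failed, Main smoke detector lost, Primary abort switch is out, Redundant control panel is inoperative, Reserve manual pull degraded, Secondary zone module is out, Standby discharge nozzle is inoperative}; {Lower heat detector failed, Reserve manual pull degraded, Secondary release solenoid lost, Secondary zone module is out}; {C agent cylinder degraded, Lower heat detector failed, Reserve manual pull degraded, Secondary zone module is out}; {Lower heat detector failed, Manual pull 2 lost, Reserve manual pull degraded, Secondary zone module is out}; {Lower heat detector failed, Redundant zone module 2 trips, Reserve manual pull degraded, Secondary zone module is out}.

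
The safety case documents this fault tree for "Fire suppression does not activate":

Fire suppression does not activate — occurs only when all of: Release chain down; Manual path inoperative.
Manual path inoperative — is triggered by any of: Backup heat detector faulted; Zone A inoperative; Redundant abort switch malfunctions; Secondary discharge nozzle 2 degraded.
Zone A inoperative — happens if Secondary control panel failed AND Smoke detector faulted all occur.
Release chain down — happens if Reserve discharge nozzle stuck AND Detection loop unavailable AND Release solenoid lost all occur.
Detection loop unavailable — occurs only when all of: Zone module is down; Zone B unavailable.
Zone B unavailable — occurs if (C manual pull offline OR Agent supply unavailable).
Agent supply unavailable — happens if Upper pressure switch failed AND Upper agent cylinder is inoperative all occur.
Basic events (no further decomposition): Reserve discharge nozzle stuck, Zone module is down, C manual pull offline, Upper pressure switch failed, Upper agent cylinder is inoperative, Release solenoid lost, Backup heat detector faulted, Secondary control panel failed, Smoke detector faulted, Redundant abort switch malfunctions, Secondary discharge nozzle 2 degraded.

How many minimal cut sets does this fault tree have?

Agent supply unavailable [AND]: one cut set from each child combined → 1 × 1 = 1 cut set(s).
Zone B unavailable [OR]: union of children's cut sets → 2 cut set(s).
Detection loop unavailable [AND]: one cut set from each child combined → 1 × 2 = 2 cut set(s).
Release chain down [AND]: one cut set from each child combined → 1 × 2 × 1 = 2 cut set(s).
Zone A inoperative [AND]: one cut set from each child combined → 1 × 1 = 1 cut set(s).
Manual path inoperative [OR]: union of children's cut sets → 4 cut set(s).
Fire suppression does not activate [AND]: one cut set from each child combined → 2 × 4 = 8 cut set(s).
Minimal cut sets: {Backup heat detector faulted, C manual pull offline, Release solenoid lost, Reserve discharge nozzle stuck, Zone module is down}; {C manual pull offline, Release solenoid lost, Reserve discharge nozzle stuck, Secondary control panel failed, Smoke detector faulted, Zone module is down}; {C manual pull offline, Redundant abort switch malfunctions, Release solenoid lost, Reserve discharge nozzle stuck, Zone module is down}; {C manual pull offline, Release solenoid lost, Reserve discharge nozzle stuck, Secondary discharge nozzle 2 degraded, Zone module is down}; {Backup heat detector faulted, Release solenoid lost, Reserve discharge nozzle stuck, Upper agent cylinder is inoperative, Upper pressure switch failed, Zone module is down}; {Release solenoid lost, Reserve discharge nozzle stuck, Secondary control panel failed, Smoke detector faulted, Upper agent cylinder is inoperative, Upper pressure switch failed, Zone module is down}; {Redundant abort switch malfunctions, Release solenoid lost, Reserve discharge nozzle stuck, Upper agent cylinder is inoperative, Upper pressure switch failed, Zone module is down}; {Release solenoid lost, Reserve discharge nozzle stuck, Secondary discharge nozzle 2 degraded, Upper agent cylinder is inoperative, Upper pressure switch failed, Zone module is down}.

8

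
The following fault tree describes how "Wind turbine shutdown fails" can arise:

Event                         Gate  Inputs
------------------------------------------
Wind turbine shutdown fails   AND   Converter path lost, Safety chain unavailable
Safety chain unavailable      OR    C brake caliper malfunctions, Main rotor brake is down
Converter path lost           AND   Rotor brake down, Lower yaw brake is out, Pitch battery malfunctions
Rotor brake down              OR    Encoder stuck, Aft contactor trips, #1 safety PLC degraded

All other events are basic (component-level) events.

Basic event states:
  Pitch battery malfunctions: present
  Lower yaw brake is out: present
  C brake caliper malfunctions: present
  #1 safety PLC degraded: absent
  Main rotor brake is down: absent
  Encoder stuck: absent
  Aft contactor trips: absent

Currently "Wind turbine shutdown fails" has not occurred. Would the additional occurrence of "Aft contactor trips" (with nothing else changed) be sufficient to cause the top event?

Counterfactual: set "Aft contactor trips" to occurred.
Rotor brake down [OR]: Encoder stuck=not, Aft contactor trips=occurs, #1 safety PLC degraded=not → at least one input occurs → occurs.
Converter path lost [AND]: Rotor brake down=occurs, Lower yaw brake is out=occurs, Pitch battery malfunctions=occurs → all inputs occur → occurs.
Safety chain unavailable [OR]: C brake caliper malfunctions=occurs, Main rotor brake is down=not → at least one input occurs → occurs.
Wind turbine shutdown fails [AND]: Converter path lost=occurs, Safety chain unavailable=occurs → all inputs occur → occurs.

Yes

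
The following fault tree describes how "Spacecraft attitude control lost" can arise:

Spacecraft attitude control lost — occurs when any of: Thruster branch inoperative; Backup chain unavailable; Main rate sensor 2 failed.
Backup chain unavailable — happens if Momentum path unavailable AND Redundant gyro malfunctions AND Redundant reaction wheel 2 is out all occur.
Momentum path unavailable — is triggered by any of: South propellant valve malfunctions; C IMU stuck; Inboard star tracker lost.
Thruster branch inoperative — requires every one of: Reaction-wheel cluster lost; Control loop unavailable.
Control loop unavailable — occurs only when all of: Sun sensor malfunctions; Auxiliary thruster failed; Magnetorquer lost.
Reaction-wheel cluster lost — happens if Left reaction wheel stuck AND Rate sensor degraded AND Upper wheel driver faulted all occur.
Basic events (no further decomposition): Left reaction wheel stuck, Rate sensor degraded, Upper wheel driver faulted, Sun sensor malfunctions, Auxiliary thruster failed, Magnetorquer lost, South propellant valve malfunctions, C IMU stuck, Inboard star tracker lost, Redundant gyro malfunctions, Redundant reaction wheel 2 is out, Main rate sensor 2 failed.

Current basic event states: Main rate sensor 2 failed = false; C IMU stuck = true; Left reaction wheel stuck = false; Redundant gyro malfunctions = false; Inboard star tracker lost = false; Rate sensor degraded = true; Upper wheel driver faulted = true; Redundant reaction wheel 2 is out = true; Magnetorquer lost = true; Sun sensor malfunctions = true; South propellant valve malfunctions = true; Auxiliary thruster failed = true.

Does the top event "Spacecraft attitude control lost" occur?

Reaction-wheel cluster lost [AND]: Left reaction wheel stuck=not, Rate sensor degraded=occurs, Upper wheel driver faulted=occurs → not all inputs occur → does not occur.
Control loop unavailable [AND]: Sun sensor malfunctions=occurs, Auxiliary thruster failed=occurs, Magnetorquer lost=occurs → all inputs occur → occurs.
Thruster branch inoperative [AND]: Reaction-wheel cluster lost=not, Control loop unavailable=occurs → not all inputs occur → does not occur.
Momentum path unavailable [OR]: South propellant valve malfunctions=occurs, C IMU stuck=occurs, Inboard star tracker lost=not → at least one input occurs → occurs.
Backup chain unavailable [AND]: Momentum path unavailable=occurs, Redundant gyro malfunctions=not, Redundant reaction wheel 2 is out=occurs → not all inputs occur → does not occur.
Spacecraft attitude control lost [OR]: Thruster branch inoperative=not, Backup chain unavailable=not, Main rate sensor 2 failed=not → no input occurs → does not occur.

No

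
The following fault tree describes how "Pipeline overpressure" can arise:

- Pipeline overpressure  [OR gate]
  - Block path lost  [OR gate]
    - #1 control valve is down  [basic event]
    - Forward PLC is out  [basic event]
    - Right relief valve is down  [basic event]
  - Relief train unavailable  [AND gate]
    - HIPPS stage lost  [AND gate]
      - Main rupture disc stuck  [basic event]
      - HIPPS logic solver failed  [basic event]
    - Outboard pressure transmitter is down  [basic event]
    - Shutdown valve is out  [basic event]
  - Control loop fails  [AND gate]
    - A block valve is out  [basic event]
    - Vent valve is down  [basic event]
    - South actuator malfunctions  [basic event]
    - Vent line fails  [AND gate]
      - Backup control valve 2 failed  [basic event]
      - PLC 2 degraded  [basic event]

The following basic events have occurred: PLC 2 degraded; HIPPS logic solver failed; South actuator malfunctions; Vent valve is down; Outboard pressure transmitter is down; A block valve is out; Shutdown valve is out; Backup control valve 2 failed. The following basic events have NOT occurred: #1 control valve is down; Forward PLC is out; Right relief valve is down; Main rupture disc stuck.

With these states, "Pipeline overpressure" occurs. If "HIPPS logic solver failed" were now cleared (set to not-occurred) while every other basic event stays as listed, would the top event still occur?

Yes

Counterfactual: set "HIPPS logic solver failed" to not occurred.
Block path lost [OR]: #1 control valve is down=not, Forward PLC is out=not, Right relief valve is down=not → no input occurs → does not occur.
HIPPS stage lost [AND]: Main rupture disc stuck=not, HIPPS logic solver failed=not → not all inputs occur → does not occur.
Relief train unavailable [AND]: HIPPS stage lost=not, Outboard pressure transmitter is down=occurs, Shutdown valve is out=occurs → not all inputs occur → does not occur.
Vent line fails [AND]: Backup control valve 2 failed=occurs, PLC 2 degraded=occurs → all inputs occur → occurs.
Control loop fails [AND]: A block valve is out=occurs, Vent valve is down=occurs, South actuator malfunctions=occurs, Vent line fails=occurs → all inputs occur → occurs.
Pipeline overpressure [OR]: Block path lost=not, Relief train unavailable=not, Control loop fails=occurs → at least one input occurs → occurs.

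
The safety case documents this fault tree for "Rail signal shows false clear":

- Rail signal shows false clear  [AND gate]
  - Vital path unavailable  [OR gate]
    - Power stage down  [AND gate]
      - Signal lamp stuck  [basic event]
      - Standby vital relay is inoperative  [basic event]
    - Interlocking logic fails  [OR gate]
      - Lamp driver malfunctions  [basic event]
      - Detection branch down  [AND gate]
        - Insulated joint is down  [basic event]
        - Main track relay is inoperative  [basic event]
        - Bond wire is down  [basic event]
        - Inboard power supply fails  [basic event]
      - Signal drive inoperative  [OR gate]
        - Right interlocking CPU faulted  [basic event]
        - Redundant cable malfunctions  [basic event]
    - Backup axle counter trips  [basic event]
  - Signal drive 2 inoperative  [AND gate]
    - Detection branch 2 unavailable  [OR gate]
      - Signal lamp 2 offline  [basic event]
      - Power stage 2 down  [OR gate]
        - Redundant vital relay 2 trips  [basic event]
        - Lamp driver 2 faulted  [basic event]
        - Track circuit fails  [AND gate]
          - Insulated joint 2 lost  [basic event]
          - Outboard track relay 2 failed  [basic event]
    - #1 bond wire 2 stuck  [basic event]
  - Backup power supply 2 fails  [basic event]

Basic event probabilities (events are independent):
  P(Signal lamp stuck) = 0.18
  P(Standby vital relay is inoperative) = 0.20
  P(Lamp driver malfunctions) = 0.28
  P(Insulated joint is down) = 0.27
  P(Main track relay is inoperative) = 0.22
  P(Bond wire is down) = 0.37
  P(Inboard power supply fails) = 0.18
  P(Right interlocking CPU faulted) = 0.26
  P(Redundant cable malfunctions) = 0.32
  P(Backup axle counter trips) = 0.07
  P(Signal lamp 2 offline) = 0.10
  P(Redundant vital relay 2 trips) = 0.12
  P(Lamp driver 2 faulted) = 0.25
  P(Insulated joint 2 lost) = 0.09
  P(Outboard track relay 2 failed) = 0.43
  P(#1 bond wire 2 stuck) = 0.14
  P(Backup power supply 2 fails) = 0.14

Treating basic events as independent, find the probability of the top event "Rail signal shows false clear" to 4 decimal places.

P(Power stage down) [AND] = 0.18 × 0.20 = 0.036000
P(Detection branch down) [AND] = 0.27 × 0.22 × 0.37 × 0.18 = 0.003956
P(Signal drive inoperative) [OR] = 1 − (1−0.26) × (1−0.32) = 0.496800
P(Interlocking logic fails) [OR] = 1 − (1−0.28) × (1−0.003956) × (1−0.496800) = 0.639129
P(Vital path unavailable) [OR] = 1 − (1−0.036000) × (1−0.639129) × (1−0.07) = 0.676472
P(Track circuit fails) [AND] = 0.09 × 0.43 = 0.038700
P(Power stage 2 down) [OR] = 1 − (1−0.12) × (1−0.25) × (1−0.038700) = 0.365542
P(Detection branch 2 unavailable) [OR] = 1 − (1−0.10) × (1−0.365542) = 0.428988
P(Signal drive 2 inoperative) [AND] = 0.428988 × 0.14 = 0.060058
P(Rail signal shows false clear) [AND] = 0.676472 × 0.060058 × 0.14 = 0.005688
Rounded to 4 decimal places: P(Rail signal shows false clear) ≈ 0.0057.

0.0057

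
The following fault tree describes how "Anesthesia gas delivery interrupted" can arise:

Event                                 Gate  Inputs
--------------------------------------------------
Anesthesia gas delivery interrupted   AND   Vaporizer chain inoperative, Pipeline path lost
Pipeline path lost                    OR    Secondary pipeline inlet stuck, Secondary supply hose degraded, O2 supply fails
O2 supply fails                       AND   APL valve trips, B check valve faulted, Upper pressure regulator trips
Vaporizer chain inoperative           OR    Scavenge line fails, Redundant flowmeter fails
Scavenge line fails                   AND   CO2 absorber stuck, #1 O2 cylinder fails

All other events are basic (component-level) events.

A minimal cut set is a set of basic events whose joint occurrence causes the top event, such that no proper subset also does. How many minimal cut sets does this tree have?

6

Scavenge line fails [AND]: one cut set from each child combined → 1 × 1 = 1 cut set(s).
Vaporizer chain inoperative [OR]: union of children's cut sets → 2 cut set(s).
O2 supply fails [AND]: one cut set from each child combined → 1 × 1 × 1 = 1 cut set(s).
Pipeline path lost [OR]: union of children's cut sets → 3 cut set(s).
Anesthesia gas delivery interrupted [AND]: one cut set from each child combined → 2 × 3 = 6 cut set(s).
Minimal cut sets: {#1 O2 cylinder fails, CO2 absorber stuck, Secondary pipeline inlet stuck}; {#1 O2 cylinder fails, CO2 absorber stuck, Secondary supply hose degraded}; {#1 O2 cylinder fails, APL valve trips, B check valve faulted, CO2 absorber stuck, Upper pressure regulator trips}; {Redundant flowmeter fails, Secondary pipeline inlet stuck}; {Redundant flowmeter fails, Secondary supply hose degraded}; {APL valve trips, B check valve faulted, Redundant flowmeter fails, Upper pressure regulator trips}.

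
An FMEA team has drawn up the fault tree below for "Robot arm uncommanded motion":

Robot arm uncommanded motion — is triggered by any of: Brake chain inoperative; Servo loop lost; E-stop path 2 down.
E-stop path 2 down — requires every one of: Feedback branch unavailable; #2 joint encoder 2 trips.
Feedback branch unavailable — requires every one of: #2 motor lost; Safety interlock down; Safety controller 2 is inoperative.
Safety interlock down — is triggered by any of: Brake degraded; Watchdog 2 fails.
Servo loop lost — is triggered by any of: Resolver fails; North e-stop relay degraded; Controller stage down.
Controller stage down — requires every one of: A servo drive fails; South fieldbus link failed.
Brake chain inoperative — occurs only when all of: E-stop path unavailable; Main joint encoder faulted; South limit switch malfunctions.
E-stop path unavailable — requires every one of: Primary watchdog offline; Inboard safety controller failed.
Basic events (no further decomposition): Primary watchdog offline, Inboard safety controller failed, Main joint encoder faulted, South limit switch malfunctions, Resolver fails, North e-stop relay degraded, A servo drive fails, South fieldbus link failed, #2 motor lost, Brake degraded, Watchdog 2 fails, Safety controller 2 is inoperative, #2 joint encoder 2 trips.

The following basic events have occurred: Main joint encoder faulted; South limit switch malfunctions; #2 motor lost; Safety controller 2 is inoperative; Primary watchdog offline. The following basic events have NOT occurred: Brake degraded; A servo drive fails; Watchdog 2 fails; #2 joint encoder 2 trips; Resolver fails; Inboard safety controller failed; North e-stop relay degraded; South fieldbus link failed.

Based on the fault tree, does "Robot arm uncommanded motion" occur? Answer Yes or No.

No

E-stop path unavailable [AND]: Primary watchdog offline=occurs, Inboard safety controller failed=not → not all inputs occur → does not occur.
Brake chain inoperative [AND]: E-stop path unavailable=not, Main joint encoder faulted=occurs, South limit switch malfunctions=occurs → not all inputs occur → does not occur.
Controller stage down [AND]: A servo drive fails=not, South fieldbus link failed=not → not all inputs occur → does not occur.
Servo loop lost [OR]: Resolver fails=not, North e-stop relay degraded=not, Controller stage down=not → no input occurs → does not occur.
Safety interlock down [OR]: Brake degraded=not, Watchdog 2 fails=not → no input occurs → does not occur.
Feedback branch unavailable [AND]: #2 motor lost=occurs, Safety interlock down=not, Safety controller 2 is inoperative=occurs → not all inputs occur → does not occur.
E-stop path 2 down [AND]: Feedback branch unavailable=not, #2 joint encoder 2 trips=not → not all inputs occur → does not occur.
Robot arm uncommanded motion [OR]: Brake chain inoperative=not, Servo loop lost=not, E-stop path 2 down=not → no input occurs → does not occur.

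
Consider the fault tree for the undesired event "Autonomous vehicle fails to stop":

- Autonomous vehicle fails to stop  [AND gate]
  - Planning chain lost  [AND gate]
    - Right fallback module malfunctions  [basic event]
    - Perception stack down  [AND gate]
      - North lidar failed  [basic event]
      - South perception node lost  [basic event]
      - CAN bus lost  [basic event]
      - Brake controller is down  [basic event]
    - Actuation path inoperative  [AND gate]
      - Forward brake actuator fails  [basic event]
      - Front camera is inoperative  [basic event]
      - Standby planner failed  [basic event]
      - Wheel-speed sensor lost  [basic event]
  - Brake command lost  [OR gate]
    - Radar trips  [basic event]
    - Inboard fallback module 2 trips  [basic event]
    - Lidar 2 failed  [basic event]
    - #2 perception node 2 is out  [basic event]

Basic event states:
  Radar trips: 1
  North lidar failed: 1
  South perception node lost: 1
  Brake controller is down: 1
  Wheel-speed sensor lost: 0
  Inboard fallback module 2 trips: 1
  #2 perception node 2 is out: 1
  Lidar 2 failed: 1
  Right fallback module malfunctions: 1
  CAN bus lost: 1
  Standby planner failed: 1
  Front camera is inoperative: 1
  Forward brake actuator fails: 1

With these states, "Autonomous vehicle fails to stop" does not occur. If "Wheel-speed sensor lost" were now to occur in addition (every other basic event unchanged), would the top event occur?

Yes

Counterfactual: set "Wheel-speed sensor lost" to occurred.
Perception stack down [AND]: North lidar failed=occurs, South perception node lost=occurs, CAN bus lost=occurs, Brake controller is down=occurs → all inputs occur → occurs.
Actuation path inoperative [AND]: Forward brake actuator fails=occurs, Front camera is inoperative=occurs, Standby planner failed=occurs, Wheel-speed sensor lost=occurs → all inputs occur → occurs.
Planning chain lost [AND]: Right fallback module malfunctions=occurs, Perception stack down=occurs, Actuation path inoperative=occurs → all inputs occur → occurs.
Brake command lost [OR]: Radar trips=occurs, Inboard fallback module 2 trips=occurs, Lidar 2 failed=occurs, #2 perception node 2 is out=occurs → at least one input occurs → occurs.
Autonomous vehicle fails to stop [AND]: Planning chain lost=occurs, Brake command lost=occurs → all inputs occur → occurs.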